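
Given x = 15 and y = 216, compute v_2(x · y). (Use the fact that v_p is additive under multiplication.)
v_2(3240) = 3

v_p(x) = 0 (factor: 15 = 2^0 · 15); v_p(y) = 3 (factor: 216 = 2^3 · 27). Additivity: v_p(xy) = v_p(x) + v_p(y) = 0 + 3 = 3. (Direct check: xy = 3240 = 2^3 · (405).)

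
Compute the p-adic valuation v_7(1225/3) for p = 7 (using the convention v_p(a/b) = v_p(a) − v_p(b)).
v_7(1225/3) = 2

Factor powers of 7 from the numerator and denominator of the reduced fraction: 1225 = 7^2 · 25 and 3 = 7^0 · 3. Apply v_p(a/b) = v_p(a) − v_p(b): v_7(1225/3) = 2 − 0 = 2.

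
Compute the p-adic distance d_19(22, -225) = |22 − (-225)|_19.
d_19(22, -225) = 1/19

Step 1 — x − y = 22 − (-225) = 247. Step 2 — v_19(247) = 1 (factor: 247 = (19^1 · 13); the sign does not affect v_p). Step 3 — |x − y|_19 = 19^{-1} = 1/19.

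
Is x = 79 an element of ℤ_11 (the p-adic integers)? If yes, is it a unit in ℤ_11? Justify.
x ∈ ℤ_11^× (unit); v_11(x) = 0

ℤ_11 = {x ∈ ℚ_11 : v_11(x) ≥ 0} and ℤ_11^× = {x ∈ ℤ_11 : v_11(x) = 0}. Here v_11(79) = v_11(num) − v_11(den) = 0; compare against these criteria.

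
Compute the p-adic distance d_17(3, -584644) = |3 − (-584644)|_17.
d_17(3, -584644) = 1/83521

Step 1 — x − y = 3 − (-584644) = 584647. Step 2 — v_17(584647) = 4 (factor: 584647 = (17^4 · 7); the sign does not affect v_p). Step 3 — |x − y|_17 = 17^{-4} = 1/83521.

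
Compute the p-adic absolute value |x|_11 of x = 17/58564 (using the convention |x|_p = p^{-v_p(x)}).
|17/58564|_11 = 14641

Step 1 — compute v_11(x) by factoring powers of 11 out of the numerator and denominator: v_11(17/58564) = -4. Step 2 — apply |x|_p = p^{-v_p(x)} = 11^{4} = 14641.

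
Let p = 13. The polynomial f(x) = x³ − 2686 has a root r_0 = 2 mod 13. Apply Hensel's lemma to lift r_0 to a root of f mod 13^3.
r_2 = 1718 (mod 2197)

Hensel: r_{i+1} = r_i − f(r_i)/f′(r_i) mod 13^{i+2}, where f′(x) = 3x². Iterate:
  r_0 = 2 (mod 13)
  r_1 = 28 (mod 169)
  r_2 = 1718 (mod 2197)
Final: r = 1718 with f(r) ≡ 0 mod 13^3.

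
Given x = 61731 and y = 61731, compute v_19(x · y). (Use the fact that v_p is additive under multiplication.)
v_19(3810716361) = 6

v_p(x) = 3 (factor: 61731 = 19^3 · 9); v_p(y) = 3 (factor: 61731 = 19^3 · 9). Additivity: v_p(xy) = v_p(x) + v_p(y) = 3 + 3 = 6. (Direct check: xy = 3810716361 = 19^6 · (81).)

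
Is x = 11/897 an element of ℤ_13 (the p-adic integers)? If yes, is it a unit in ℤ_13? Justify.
x ∉ ℤ_13 (v_13(x) = -1 < 0)

ℤ_13 = {x ∈ ℚ_13 : v_13(x) ≥ 0} and ℤ_13^× = {x ∈ ℤ_13 : v_13(x) = 0}. Here v_13(11/897) = v_13(num) − v_13(den) = -1; compare against these criteria.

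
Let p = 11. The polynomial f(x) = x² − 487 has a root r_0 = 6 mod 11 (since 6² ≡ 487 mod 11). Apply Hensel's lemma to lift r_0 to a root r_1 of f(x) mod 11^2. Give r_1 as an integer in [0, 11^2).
r_1 = 94 (mod 121)

Hensel's recurrence: r_{i+1} = r_i − f(r_i)·(f′(r_i))^{-1} mod 11^{i+2}, with f′(x) = 2x. Iterate:
  r_0 = 6 (mod 11)
  r_1 = 94 (mod 121)
Final: r_1 = 94, and one checks f(r_1) ≡ 0 mod 11^2.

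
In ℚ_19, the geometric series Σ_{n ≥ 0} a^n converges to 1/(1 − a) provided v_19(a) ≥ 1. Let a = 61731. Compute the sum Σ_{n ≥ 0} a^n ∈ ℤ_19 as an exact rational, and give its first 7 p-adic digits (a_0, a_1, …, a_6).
Σ a^n = 1/(1 − a) = -1/61730;  first 7 digits = (1, 0, 0, 9, 0, 0, 5)

v_19(a) = 3 ≥ 1, so the series converges in ℤ_19 to 1/(1 − a) = 1/(1 − 61731) = -1/61730. Expand this rational in ℤ_19: compute digits iteratively via d_i = x_i mod 19, x_{i+1} = (x_i − d_i)/19. The first 7 digits are (1, 0, 0, 9, 0, 0, 5).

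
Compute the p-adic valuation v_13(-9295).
v_13(-9295) = 2

v_13(n) is the largest exponent k such that 13^k divides n. Factor out: -9295 = -13^2 · 55. (Sign doesn't affect v_p.) So v_13(-9295) = 2.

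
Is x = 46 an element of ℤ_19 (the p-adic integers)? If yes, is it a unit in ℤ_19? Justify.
x ∈ ℤ_19^× (unit); v_19(x) = 0

ℤ_19 = {x ∈ ℚ_19 : v_19(x) ≥ 0} and ℤ_19^× = {x ∈ ℤ_19 : v_19(x) = 0}. Here v_19(46) = v_19(num) − v_19(den) = 0; compare against these criteria.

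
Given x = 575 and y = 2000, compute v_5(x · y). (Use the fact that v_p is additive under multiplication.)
v_5(1150000) = 5

v_p(x) = 2 (factor: 575 = 5^2 · 23); v_p(y) = 3 (factor: 2000 = 5^3 · 16). Additivity: v_p(xy) = v_p(x) + v_p(y) = 2 + 3 = 5. (Direct check: xy = 1150000 = 5^5 · (368).)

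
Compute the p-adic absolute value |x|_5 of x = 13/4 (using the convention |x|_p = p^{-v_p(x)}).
|13/4|_5 = 1

Step 1 — compute v_5(x) by factoring powers of 5 out of the numerator and denominator: v_5(13/4) = 0. Step 2 — apply |x|_p = p^{-v_p(x)} = 5^{0} = 1.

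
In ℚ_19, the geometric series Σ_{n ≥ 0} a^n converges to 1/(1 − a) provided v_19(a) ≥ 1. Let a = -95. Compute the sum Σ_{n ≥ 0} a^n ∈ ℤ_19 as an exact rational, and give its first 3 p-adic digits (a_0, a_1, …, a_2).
Σ a^n = 1/(1 − a) = 1/96;  first 3 digits = (1, 14, 5)

v_19(a) = 1 ≥ 1, so the series converges in ℤ_19 to 1/(1 − a) = 1/(1 − (-95)) = 1/96. Expand this rational in ℤ_19: compute digits iteratively via d_i = x_i mod 19, x_{i+1} = (x_i − d_i)/19. The first 3 digits are (1, 14, 5).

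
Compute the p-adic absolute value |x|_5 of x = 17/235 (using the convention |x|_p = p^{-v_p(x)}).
|17/235|_5 = 5

Step 1 — compute v_5(x) by factoring powers of 5 out of the numerator and denominator: v_5(17/235) = -1. Step 2 — apply |x|_p = p^{-v_p(x)} = 5^{1} = 5.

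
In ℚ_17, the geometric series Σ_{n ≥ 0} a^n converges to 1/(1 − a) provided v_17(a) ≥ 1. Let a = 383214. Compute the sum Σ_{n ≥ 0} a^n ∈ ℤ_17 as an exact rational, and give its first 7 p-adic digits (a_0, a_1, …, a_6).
Σ a^n = 1/(1 − a) = -1/383213;  first 7 digits = (1, 0, 0, 10, 4, 0, 15)

v_17(a) = 3 ≥ 1, so the series converges in ℤ_17 to 1/(1 − a) = 1/(1 − 383214) = -1/383213. Expand this rational in ℤ_17: compute digits iteratively via d_i = x_i mod 17, x_{i+1} = (x_i − d_i)/17. The first 7 digits are (1, 0, 0, 10, 4, 0, 15).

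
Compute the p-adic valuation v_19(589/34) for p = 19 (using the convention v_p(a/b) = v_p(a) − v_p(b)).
v_19(589/34) = 1

Factor powers of 19 from the numerator and denominator of the reduced fraction: 589 = 19^1 · 31 and 34 = 19^0 · 34. Apply v_p(a/b) = v_p(a) − v_p(b): v_19(589/34) = 1 − 0 = 1.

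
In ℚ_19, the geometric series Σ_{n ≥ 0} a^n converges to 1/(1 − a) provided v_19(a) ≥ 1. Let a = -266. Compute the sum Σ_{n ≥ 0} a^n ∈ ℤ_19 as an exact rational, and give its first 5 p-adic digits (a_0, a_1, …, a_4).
Σ a^n = 1/(1 − a) = 1/267;  first 5 digits = (1, 5, 5, 2, 6)

v_19(a) = 1 ≥ 1, so the series converges in ℤ_19 to 1/(1 − a) = 1/(1 − (-266)) = 1/267. Expand this rational in ℤ_19: compute digits iteratively via d_i = x_i mod 19, x_{i+1} = (x_i − d_i)/19. The first 5 digits are (1, 5, 5, 2, 6).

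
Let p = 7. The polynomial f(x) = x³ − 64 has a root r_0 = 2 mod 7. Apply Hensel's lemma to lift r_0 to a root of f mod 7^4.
r_3 = 1787 (mod 2401)

Hensel: r_{i+1} = r_i − f(r_i)/f′(r_i) mod 7^{i+2}, where f′(x) = 3x². Iterate:
  r_0 = 2 (mod 7)
  r_1 = 23 (mod 49)
  r_2 = 72 (mod 343)
  r_3 = 1787 (mod 2401)
Final: r = 1787 with f(r) ≡ 0 mod 7^4.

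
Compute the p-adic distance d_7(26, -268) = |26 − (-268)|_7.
d_7(26, -268) = 1/49

Step 1 — x − y = 26 − (-268) = 294. Step 2 — v_7(294) = 2 (factor: 294 = (7^2 · 6); the sign does not affect v_p). Step 3 — |x − y|_7 = 7^{-2} = 1/49.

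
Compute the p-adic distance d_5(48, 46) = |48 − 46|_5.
d_5(48, 46) = 1

Step 1 — x − y = 48 − 46 = 2. Step 2 — v_5(2) = 0 (factor: 2 = (5^0 · 2); the sign does not affect v_p). Step 3 — |x − y|_5 = 5^{0} = 1.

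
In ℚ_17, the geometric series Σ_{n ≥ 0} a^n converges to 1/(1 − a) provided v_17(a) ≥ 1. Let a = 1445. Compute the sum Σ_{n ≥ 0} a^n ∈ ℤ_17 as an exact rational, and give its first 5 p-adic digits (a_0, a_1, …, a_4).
Σ a^n = 1/(1 − a) = -1/1444;  first 5 digits = (1, 0, 5, 0, 8)

v_17(a) = 2 ≥ 1, so the series converges in ℤ_17 to 1/(1 − a) = 1/(1 − 1445) = -1/1444. Expand this rational in ℤ_17: compute digits iteratively via d_i = x_i mod 17, x_{i+1} = (x_i − d_i)/17. The first 5 digits are (1, 0, 5, 0, 8).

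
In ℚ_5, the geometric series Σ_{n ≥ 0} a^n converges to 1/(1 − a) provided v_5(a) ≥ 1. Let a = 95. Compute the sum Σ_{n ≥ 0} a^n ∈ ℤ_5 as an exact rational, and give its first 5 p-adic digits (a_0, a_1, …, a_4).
Σ a^n = 1/(1 − a) = -1/94;  first 5 digits = (1, 4, 4, 1, 2)

v_5(a) = 1 ≥ 1, so the series converges in ℤ_5 to 1/(1 − a) = 1/(1 − 95) = -1/94. Expand this rational in ℤ_5: compute digits iteratively via d_i = x_i mod 5, x_{i+1} = (x_i − d_i)/5. The first 5 digits are (1, 4, 4, 1, 2).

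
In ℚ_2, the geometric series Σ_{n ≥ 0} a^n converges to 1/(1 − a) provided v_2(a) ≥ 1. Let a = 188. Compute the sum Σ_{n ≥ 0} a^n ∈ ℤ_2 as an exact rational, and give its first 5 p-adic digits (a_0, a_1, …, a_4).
Σ a^n = 1/(1 − a) = -1/187;  first 5 digits = (1, 0, 1, 1, 0)

v_2(a) = 2 ≥ 1, so the series converges in ℤ_2 to 1/(1 − a) = 1/(1 − 188) = -1/187. Expand this rational in ℤ_2: compute digits iteratively via d_i = x_i mod 2, x_{i+1} = (x_i − d_i)/2. The first 5 digits are (1, 0, 1, 1, 0).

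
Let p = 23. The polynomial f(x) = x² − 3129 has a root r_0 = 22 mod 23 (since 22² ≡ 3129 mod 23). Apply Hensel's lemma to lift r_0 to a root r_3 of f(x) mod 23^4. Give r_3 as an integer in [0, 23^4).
r_3 = 248123 (mod 279841)

Hensel's recurrence: r_{i+1} = r_i − f(r_i)·(f′(r_i))^{-1} mod 23^{i+2}, with f′(x) = 2x. Iterate:
  r_0 = 22 (mod 23)
  r_1 = 22 (mod 529)
  r_2 = 4783 (mod 12167)
  r_3 = 248123 (mod 279841)
Final: r_3 = 248123, and one checks f(r_3) ≡ 0 mod 23^4.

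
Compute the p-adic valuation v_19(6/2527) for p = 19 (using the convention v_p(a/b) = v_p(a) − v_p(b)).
v_19(6/2527) = -2

Factor powers of 19 from the numerator and denominator of the reduced fraction: 6 = 19^0 · 6 and 2527 = 19^2 · 7. Apply v_p(a/b) = v_p(a) − v_p(b): v_19(6/2527) = 0 − 2 = -2.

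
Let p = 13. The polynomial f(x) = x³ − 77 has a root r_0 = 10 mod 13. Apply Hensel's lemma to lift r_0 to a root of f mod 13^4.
r_3 = 24437 (mod 28561)

Hensel: r_{i+1} = r_i − f(r_i)/f′(r_i) mod 13^{i+2}, where f′(x) = 3x². Iterate:
  r_0 = 10 (mod 13)
  r_1 = 101 (mod 169)
  r_2 = 270 (mod 2197)
  r_3 = 24437 (mod 28561)
Final: r = 24437 with f(r) ≡ 0 mod 13^4.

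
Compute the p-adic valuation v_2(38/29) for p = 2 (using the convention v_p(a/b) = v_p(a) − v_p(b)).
v_2(38/29) = 1

Factor powers of 2 from the numerator and denominator of the reduced fraction: 38 = 2^1 · 19 and 29 = 2^0 · 29. Apply v_p(a/b) = v_p(a) − v_p(b): v_2(38/29) = 1 − 0 = 1.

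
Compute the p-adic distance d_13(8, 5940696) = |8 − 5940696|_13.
d_13(8, 5940696) = 1/371293

Step 1 — x − y = 8 − 5940696 = -5940688. Step 2 — v_13(-5940688) = 5 (factor: -5940688 = −(13^5 · 16); the sign does not affect v_p). Step 3 — |x − y|_13 = 13^{-5} = 1/371293.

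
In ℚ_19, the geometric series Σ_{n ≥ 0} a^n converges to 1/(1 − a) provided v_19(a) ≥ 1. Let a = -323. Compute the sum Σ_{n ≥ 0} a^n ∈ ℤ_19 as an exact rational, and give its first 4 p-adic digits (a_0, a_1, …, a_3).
Σ a^n = 1/(1 − a) = 1/324;  first 4 digits = (1, 2, 3, 4)

v_19(a) = 1 ≥ 1, so the series converges in ℤ_19 to 1/(1 − a) = 1/(1 − (-323)) = 1/324. Expand this rational in ℤ_19: compute digits iteratively via d_i = x_i mod 19, x_{i+1} = (x_i − d_i)/19. The first 4 digits are (1, 2, 3, 4).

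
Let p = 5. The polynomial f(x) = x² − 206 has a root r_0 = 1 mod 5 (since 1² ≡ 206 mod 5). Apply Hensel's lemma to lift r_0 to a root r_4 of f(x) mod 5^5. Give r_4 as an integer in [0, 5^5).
r_4 = 2241 (mod 3125)

Hensel's recurrence: r_{i+1} = r_i − f(r_i)·(f′(r_i))^{-1} mod 5^{i+2}, with f′(x) = 2x. Iterate:
  r_0 = 1 (mod 5)
  r_1 = 16 (mod 25)
  r_2 = 116 (mod 125)
  r_3 = 366 (mod 625)
  r_4 = 2241 (mod 3125)
Final: r_4 = 2241, and one checks f(r_4) ≡ 0 mod 5^5.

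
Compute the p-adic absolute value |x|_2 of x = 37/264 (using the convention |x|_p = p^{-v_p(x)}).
|37/264|_2 = 8

Step 1 — compute v_2(x) by factoring powers of 2 out of the numerator and denominator: v_2(37/264) = -3. Step 2 — apply |x|_p = p^{-v_p(x)} = 2^{3} = 8.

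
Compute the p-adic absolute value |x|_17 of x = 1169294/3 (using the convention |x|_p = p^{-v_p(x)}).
|1169294/3|_17 = 1/83521

Step 1 — compute v_17(x) by factoring powers of 17 out of the numerator and denominator: v_17(1169294/3) = 4. Step 2 — apply |x|_p = p^{-v_p(x)} = 17^{-4} = 1/83521.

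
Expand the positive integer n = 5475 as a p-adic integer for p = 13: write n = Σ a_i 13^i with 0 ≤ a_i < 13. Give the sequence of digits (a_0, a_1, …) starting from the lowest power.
(a_0, a_1, …) = (2, 5, 6, 2)

Repeated division by 13 gives the digits low-to-high: 5475 = 2 + 5·13^1 + 6·13^2 + 2·13^3. Digit sequence: (2, 5, 6, 2).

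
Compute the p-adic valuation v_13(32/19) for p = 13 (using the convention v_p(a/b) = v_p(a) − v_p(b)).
v_13(32/19) = 0

Factor powers of 13 from the numerator and denominator of the reduced fraction: 32 = 13^0 · 32 and 19 = 13^0 · 19. Apply v_p(a/b) = v_p(a) − v_p(b): v_13(32/19) = 0 − 0 = 0.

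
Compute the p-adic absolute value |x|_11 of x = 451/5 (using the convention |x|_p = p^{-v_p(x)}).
|451/5|_11 = 1/11

Step 1 — compute v_11(x) by factoring powers of 11 out of the numerator and denominator: v_11(451/5) = 1. Step 2 — apply |x|_p = p^{-v_p(x)} = 11^{-1} = 1/11.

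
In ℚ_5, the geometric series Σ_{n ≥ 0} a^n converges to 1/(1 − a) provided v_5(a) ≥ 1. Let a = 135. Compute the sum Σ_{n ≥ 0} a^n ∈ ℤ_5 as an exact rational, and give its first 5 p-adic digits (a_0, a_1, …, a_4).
Σ a^n = 1/(1 − a) = -1/134;  first 5 digits = (1, 2, 4, 4, 1)

v_5(a) = 1 ≥ 1, so the series converges in ℤ_5 to 1/(1 − a) = 1/(1 − 135) = -1/134. Expand this rational in ℤ_5: compute digits iteratively via d_i = x_i mod 5, x_{i+1} = (x_i − d_i)/5. The first 5 digits are (1, 2, 4, 4, 1).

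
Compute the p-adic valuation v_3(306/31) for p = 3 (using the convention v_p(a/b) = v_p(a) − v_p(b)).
v_3(306/31) = 2

Factor powers of 3 from the numerator and denominator of the reduced fraction: 306 = 3^2 · 34 and 31 = 3^0 · 31. Apply v_p(a/b) = v_p(a) − v_p(b): v_3(306/31) = 2 − 0 = 2.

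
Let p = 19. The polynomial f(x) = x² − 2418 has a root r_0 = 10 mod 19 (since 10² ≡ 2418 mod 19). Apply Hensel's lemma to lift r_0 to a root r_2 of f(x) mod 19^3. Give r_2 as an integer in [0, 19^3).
r_2 = 3772 (mod 6859)

Hensel's recurrence: r_{i+1} = r_i − f(r_i)·(f′(r_i))^{-1} mod 19^{i+2}, with f′(x) = 2x. Iterate:
  r_0 = 10 (mod 19)
  r_1 = 162 (mod 361)
  r_2 = 3772 (mod 6859)
Final: r_2 = 3772, and one checks f(r_2) ≡ 0 mod 19^3.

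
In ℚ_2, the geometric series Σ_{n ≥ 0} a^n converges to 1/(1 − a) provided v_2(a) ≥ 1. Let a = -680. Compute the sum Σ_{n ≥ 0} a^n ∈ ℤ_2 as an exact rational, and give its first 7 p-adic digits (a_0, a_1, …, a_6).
Σ a^n = 1/(1 − a) = 1/681;  first 7 digits = (1, 0, 0, 1, 1, 0, 0)

v_2(a) = 3 ≥ 1, so the series converges in ℤ_2 to 1/(1 − a) = 1/(1 − (-680)) = 1/681. Expand this rational in ℤ_2: compute digits iteratively via d_i = x_i mod 2, x_{i+1} = (x_i − d_i)/2. The first 7 digits are (1, 0, 0, 1, 1, 0, 0).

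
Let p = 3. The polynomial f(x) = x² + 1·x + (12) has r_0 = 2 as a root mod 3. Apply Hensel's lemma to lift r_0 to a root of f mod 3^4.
r_3 = 47 (mod 81)

Hensel: r_{i+1} = r_i − f(r_i)·(f′(r_i))^{-1} mod 3^{i+2}, f′(x) = 2x + 1. Iterate:
  r_0 = 2 (mod 3)
  r_1 = 2 (mod 9)
  r_2 = 20 (mod 27)
  r_3 = 47 (mod 81)
Final: r = 47 satisfies f(r) ≡ 0 mod 3^4.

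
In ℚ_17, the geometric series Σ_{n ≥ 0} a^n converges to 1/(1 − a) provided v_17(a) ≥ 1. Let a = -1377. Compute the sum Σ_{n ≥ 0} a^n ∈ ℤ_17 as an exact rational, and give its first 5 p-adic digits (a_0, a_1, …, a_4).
Σ a^n = 1/(1 − a) = 1/1378;  first 5 digits = (1, 4, 11, 7, 8)

v_17(a) = 1 ≥ 1, so the series converges in ℤ_17 to 1/(1 − a) = 1/(1 − (-1377)) = 1/1378. Expand this rational in ℤ_17: compute digits iteratively via d_i = x_i mod 17, x_{i+1} = (x_i − d_i)/17. The first 5 digits are (1, 4, 11, 7, 8).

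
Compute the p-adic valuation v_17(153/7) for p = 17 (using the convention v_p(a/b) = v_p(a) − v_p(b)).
v_17(153/7) = 1

Factor powers of 17 from the numerator and denominator of the reduced fraction: 153 = 17^1 · 9 and 7 = 17^0 · 7. Apply v_p(a/b) = v_p(a) − v_p(b): v_17(153/7) = 1 − 0 = 1.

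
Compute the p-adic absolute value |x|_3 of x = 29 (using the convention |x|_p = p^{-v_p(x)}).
|29|_3 = 1

Step 1 — compute v_3(x) by factoring powers of 3 out of the numerator and denominator: v_3(29) = 0. Step 2 — apply |x|_p = p^{-v_p(x)} = 3^{0} = 1.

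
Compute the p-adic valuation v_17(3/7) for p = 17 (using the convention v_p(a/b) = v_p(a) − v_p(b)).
v_17(3/7) = 0

Factor powers of 17 from the numerator and denominator of the reduced fraction: 3 = 17^0 · 3 and 7 = 17^0 · 7. Apply v_p(a/b) = v_p(a) − v_p(b): v_17(3/7) = 0 − 0 = 0.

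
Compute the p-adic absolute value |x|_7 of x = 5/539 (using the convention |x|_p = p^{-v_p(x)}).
|5/539|_7 = 49

Step 1 — compute v_7(x) by factoring powers of 7 out of the numerator and denominator: v_7(5/539) = -2. Step 2 — apply |x|_p = p^{-v_p(x)} = 7^{2} = 49.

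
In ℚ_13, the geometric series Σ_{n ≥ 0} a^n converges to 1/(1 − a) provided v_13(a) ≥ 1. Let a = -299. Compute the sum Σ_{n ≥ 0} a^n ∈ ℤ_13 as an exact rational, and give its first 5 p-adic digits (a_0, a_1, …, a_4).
Σ a^n = 1/(1 − a) = 1/300;  first 5 digits = (1, 3, 7, 2, 6)

v_13(a) = 1 ≥ 1, so the series converges in ℤ_13 to 1/(1 − a) = 1/(1 − (-299)) = 1/300. Expand this rational in ℤ_13: compute digits iteratively via d_i = x_i mod 13, x_{i+1} = (x_i − d_i)/13. The first 5 digits are (1, 3, 7, 2, 6).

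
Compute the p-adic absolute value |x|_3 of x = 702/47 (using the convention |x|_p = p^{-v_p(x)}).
|702/47|_3 = 1/27

Step 1 — compute v_3(x) by factoring powers of 3 out of the numerator and denominator: v_3(702/47) = 3. Step 2 — apply |x|_p = p^{-v_p(x)} = 3^{-3} = 1/27.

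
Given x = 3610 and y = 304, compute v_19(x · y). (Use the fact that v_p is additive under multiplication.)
v_19(1097440) = 3

v_p(x) = 2 (factor: 3610 = 19^2 · 10); v_p(y) = 1 (factor: 304 = 19^1 · 16). Additivity: v_p(xy) = v_p(x) + v_p(y) = 2 + 1 = 3. (Direct check: xy = 1097440 = 19^3 · (160).)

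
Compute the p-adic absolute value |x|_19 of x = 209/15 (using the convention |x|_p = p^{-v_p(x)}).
|209/15|_19 = 1/19

Step 1 — compute v_19(x) by factoring powers of 19 out of the numerator and denominator: v_19(209/15) = 1. Step 2 — apply |x|_p = p^{-v_p(x)} = 19^{-1} = 1/19.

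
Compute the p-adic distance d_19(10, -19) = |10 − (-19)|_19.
d_19(10, -19) = 1

Step 1 — x − y = 10 − (-19) = 29. Step 2 — v_19(29) = 0 (factor: 29 = (19^0 · 29); the sign does not affect v_p). Step 3 — |x − y|_19 = 19^{0} = 1.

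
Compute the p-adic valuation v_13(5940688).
v_13(5940688) = 5

v_13(n) is the largest exponent k such that 13^k divides n. Factor out: 5940688 = 13^5 · 16. (Sign doesn't affect v_p.) So v_13(5940688) = 5.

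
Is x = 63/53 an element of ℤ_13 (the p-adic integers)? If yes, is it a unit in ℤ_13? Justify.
x ∈ ℤ_13^× (unit); v_13(x) = 0

ℤ_13 = {x ∈ ℚ_13 : v_13(x) ≥ 0} and ℤ_13^× = {x ∈ ℤ_13 : v_13(x) = 0}. Here v_13(63/53) = v_13(num) − v_13(den) = 0; compare against these criteria.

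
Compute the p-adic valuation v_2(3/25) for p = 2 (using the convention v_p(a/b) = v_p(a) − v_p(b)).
v_2(3/25) = 0

Factor powers of 2 from the numerator and denominator of the reduced fraction: 3 = 2^0 · 3 and 25 = 2^0 · 25. Apply v_p(a/b) = v_p(a) − v_p(b): v_2(3/25) = 0 − 0 = 0.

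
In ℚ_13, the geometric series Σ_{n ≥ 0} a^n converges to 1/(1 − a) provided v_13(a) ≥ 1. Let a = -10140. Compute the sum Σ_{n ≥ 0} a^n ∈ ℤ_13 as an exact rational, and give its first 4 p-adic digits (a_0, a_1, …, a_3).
Σ a^n = 1/(1 − a) = 1/10141;  first 4 digits = (1, 0, 5, 8)

v_13(a) = 2 ≥ 1, so the series converges in ℤ_13 to 1/(1 − a) = 1/(1 − (-10140)) = 1/10141. Expand this rational in ℤ_13: compute digits iteratively via d_i = x_i mod 13, x_{i+1} = (x_i − d_i)/13. The first 4 digits are (1, 0, 5, 8).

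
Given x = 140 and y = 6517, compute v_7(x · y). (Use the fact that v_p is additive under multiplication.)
v_7(912380) = 4

v_p(x) = 1 (factor: 140 = 7^1 · 20); v_p(y) = 3 (factor: 6517 = 7^3 · 19). Additivity: v_p(xy) = v_p(x) + v_p(y) = 1 + 3 = 4. (Direct check: xy = 912380 = 7^4 · (380).)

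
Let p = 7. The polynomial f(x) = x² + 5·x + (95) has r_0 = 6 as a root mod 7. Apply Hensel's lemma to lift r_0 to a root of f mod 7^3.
r_2 = 132 (mod 343)

Hensel: r_{i+1} = r_i − f(r_i)·(f′(r_i))^{-1} mod 7^{i+2}, f′(x) = 2x + 5. Iterate:
  r_0 = 6 (mod 7)
  r_1 = 34 (mod 49)
  r_2 = 132 (mod 343)
Final: r = 132 satisfies f(r) ≡ 0 mod 7^3.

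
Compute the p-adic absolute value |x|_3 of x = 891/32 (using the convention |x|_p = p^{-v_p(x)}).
|891/32|_3 = 1/81

Step 1 — compute v_3(x) by factoring powers of 3 out of the numerator and denominator: v_3(891/32) = 4. Step 2 — apply |x|_p = p^{-v_p(x)} = 3^{-4} = 1/81.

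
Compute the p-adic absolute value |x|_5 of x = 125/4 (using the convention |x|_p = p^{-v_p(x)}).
|125/4|_5 = 1/125

Step 1 — compute v_5(x) by factoring powers of 5 out of the numerator and denominator: v_5(125/4) = 3. Step 2 — apply |x|_p = p^{-v_p(x)} = 5^{-3} = 1/125.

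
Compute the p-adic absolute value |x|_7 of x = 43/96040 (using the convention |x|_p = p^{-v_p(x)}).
|43/96040|_7 = 2401

Step 1 — compute v_7(x) by factoring powers of 7 out of the numerator and denominator: v_7(43/96040) = -4. Step 2 — apply |x|_p = p^{-v_p(x)} = 7^{4} = 2401.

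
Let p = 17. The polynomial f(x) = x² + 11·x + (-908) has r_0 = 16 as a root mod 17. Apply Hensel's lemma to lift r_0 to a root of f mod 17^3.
r_2 = 3858 (mod 4913)

Hensel: r_{i+1} = r_i − f(r_i)·(f′(r_i))^{-1} mod 17^{i+2}, f′(x) = 2x + 11. Iterate:
  r_0 = 16 (mod 17)
  r_1 = 101 (mod 289)
  r_2 = 3858 (mod 4913)
Final: r = 3858 satisfies f(r) ≡ 0 mod 17^3.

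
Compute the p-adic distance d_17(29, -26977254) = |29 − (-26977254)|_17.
d_17(29, -26977254) = 1/1419857

Step 1 — x − y = 29 − (-26977254) = 26977283. Step 2 — v_17(26977283) = 5 (factor: 26977283 = (17^5 · 19); the sign does not affect v_p). Step 3 — |x − y|_17 = 17^{-5} = 1/1419857.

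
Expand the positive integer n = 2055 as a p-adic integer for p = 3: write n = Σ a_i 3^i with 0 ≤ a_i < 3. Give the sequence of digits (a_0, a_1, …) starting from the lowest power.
(a_0, a_1, …) = (0, 1, 0, 1, 1, 2, 2)

Repeated division by 3 gives the digits low-to-high: 2055 = 1·3^1 + 1·3^3 + 1·3^4 + 2·3^5 + 2·3^6. Digit sequence: (0, 1, 0, 1, 1, 2, 2).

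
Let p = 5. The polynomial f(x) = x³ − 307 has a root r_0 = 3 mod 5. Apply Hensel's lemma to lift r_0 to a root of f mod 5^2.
r_1 = 18 (mod 25)

Hensel: r_{i+1} = r_i − f(r_i)/f′(r_i) mod 5^{i+2}, where f′(x) = 3x². Iterate:
  r_0 = 3 (mod 5)
  r_1 = 18 (mod 25)
Final: r = 18 with f(r) ≡ 0 mod 5^2.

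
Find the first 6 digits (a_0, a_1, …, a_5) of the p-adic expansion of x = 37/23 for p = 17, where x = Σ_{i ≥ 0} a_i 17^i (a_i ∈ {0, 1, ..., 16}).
(a_0, …, a_5) = (9, 4, 16, 2, 5, 13)

v_17(37/23) = 0 (numerator and denominator both coprime to 17), so x ∈ ℤ_17^×. Compute digits iteratively via a_i = x_i mod 17, x_{i+1} = (x_i − a_i)/17, with x_0 = x:
  x_0 = 37/23;  a_0 = 9;  x_1 = (x_0 − 9)/17 = -10/23
  x_1 = -10/23;  a_1 = 4;  x_2 = (x_1 − 4)/17 = -6/23
  x_2 = -6/23;  a_2 = 16;  x_3 = (x_2 − 16)/17 = -22/23
  x_3 = -22/23;  a_3 = 2;  x_4 = (x_3 − 2)/17 = -4/23
  x_4 = -4/23;  a_4 = 5;  x_5 = (x_4 − 5)/17 = -7/23
  x_5 = -7/23;  a_5 = 13;  x_6 = (x_5 − 13)/17 = -18/23
Digits: (9, 4, 16, 2, 5, 13).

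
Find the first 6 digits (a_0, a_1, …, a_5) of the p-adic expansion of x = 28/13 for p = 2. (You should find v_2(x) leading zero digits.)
(a_0, …, a_5) = (0, 0, 1, 1, 0, 0)

v_2(28/13) = 2, so a_0 = ... = a_1 = 0. Factor out: x = 2^2 · u with u = 7/13 a unit in ℤ_2. Expand u iteratively via a_{v+i} = u_i mod 2, u_{i+1} = (u_i − a_{v+i})/2:
  u_0 = 7/13;  a_2 = 1;  u_1 = (u_0 − 1)/2 = -3/13
  u_1 = -3/13;  a_3 = 1;  u_2 = (u_1 − 1)/2 = -8/13
  u_2 = -8/13;  a_4 = 0;  u_3 = (u_2 − 0)/2 = -4/13
  u_3 = -4/13;  a_5 = 0;  u_4 = (u_3 − 0)/2 = -2/13
Digits: (0, 0, 1, 1, 0, 0).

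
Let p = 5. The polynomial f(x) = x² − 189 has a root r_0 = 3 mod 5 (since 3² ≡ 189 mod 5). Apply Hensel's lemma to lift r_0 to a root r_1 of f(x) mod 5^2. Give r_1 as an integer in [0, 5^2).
r_1 = 8 (mod 25)

Hensel's recurrence: r_{i+1} = r_i − f(r_i)·(f′(r_i))^{-1} mod 5^{i+2}, with f′(x) = 2x. Iterate:
  r_0 = 3 (mod 5)
  r_1 = 8 (mod 25)
Final: r_1 = 8, and one checks f(r_1) ≡ 0 mod 5^2.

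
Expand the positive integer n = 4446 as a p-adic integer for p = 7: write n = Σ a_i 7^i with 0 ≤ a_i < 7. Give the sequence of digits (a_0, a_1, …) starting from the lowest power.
(a_0, a_1, …) = (1, 5, 6, 5, 1)

Repeated division by 7 gives the digits low-to-high: 4446 = 1 + 5·7^1 + 6·7^2 + 5·7^3 + 1·7^4. Digit sequence: (1, 5, 6, 5, 1).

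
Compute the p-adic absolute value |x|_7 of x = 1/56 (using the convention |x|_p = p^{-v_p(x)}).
|1/56|_7 = 7

Step 1 — compute v_7(x) by factoring powers of 7 out of the numerator and denominator: v_7(1/56) = -1. Step 2 — apply |x|_p = p^{-v_p(x)} = 7^{1} = 7.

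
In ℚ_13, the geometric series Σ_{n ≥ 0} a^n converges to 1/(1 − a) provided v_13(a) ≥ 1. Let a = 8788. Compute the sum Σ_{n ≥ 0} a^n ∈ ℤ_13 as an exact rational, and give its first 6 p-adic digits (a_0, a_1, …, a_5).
Σ a^n = 1/(1 − a) = -1/8787;  first 6 digits = (1, 0, 0, 4, 0, 0)

v_13(a) = 3 ≥ 1, so the series converges in ℤ_13 to 1/(1 − a) = 1/(1 − 8788) = -1/8787. Expand this rational in ℤ_13: compute digits iteratively via d_i = x_i mod 13, x_{i+1} = (x_i − d_i)/13. The first 6 digits are (1, 0, 0, 4, 0, 0).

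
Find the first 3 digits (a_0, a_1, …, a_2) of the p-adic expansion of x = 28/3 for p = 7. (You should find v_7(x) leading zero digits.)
(a_0, …, a_2) = (0, 6, 4)

v_7(28/3) = 1, so a_0 = ... = a_0 = 0. Factor out: x = 7^1 · u with u = 4/3 a unit in ℤ_7. Expand u iteratively via a_{v+i} = u_i mod 7, u_{i+1} = (u_i − a_{v+i})/7:
  u_0 = 4/3;  a_1 = 6;  u_1 = (u_0 − 6)/7 = -2/3
  u_1 = -2/3;  a_2 = 4;  u_2 = (u_1 − 4)/7 = -2/3
Digits: (0, 6, 4).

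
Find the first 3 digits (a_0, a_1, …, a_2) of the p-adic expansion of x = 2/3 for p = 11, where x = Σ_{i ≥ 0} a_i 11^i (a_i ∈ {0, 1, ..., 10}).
(a_0, …, a_2) = (8, 3, 7)

v_11(2/3) = 0 (numerator and denominator both coprime to 11), so x ∈ ℤ_11^×. Compute digits iteratively via a_i = x_i mod 11, x_{i+1} = (x_i − a_i)/11, with x_0 = x:
  x_0 = 2/3;  a_0 = 8;  x_1 = (x_0 − 8)/11 = -2/3
  x_1 = -2/3;  a_1 = 3;  x_2 = (x_1 − 3)/11 = -1/3
  x_2 = -1/3;  a_2 = 7;  x_3 = (x_2 − 7)/11 = -2/3
Digits: (8, 3, 7).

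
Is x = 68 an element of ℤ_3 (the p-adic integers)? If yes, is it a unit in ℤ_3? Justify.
x ∈ ℤ_3^× (unit); v_3(x) = 0

ℤ_3 = {x ∈ ℚ_3 : v_3(x) ≥ 0} and ℤ_3^× = {x ∈ ℤ_3 : v_3(x) = 0}. Here v_3(68) = v_3(num) − v_3(den) = 0; compare against these criteria.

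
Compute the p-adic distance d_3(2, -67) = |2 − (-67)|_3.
d_3(2, -67) = 1/3

Step 1 — x − y = 2 − (-67) = 69. Step 2 — v_3(69) = 1 (factor: 69 = (3^1 · 23); the sign does not affect v_p). Step 3 — |x − y|_3 = 3^{-1} = 1/3.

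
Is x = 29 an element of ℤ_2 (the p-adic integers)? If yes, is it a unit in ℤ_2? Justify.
x ∈ ℤ_2^× (unit); v_2(x) = 0

ℤ_2 = {x ∈ ℚ_2 : v_2(x) ≥ 0} and ℤ_2^× = {x ∈ ℤ_2 : v_2(x) = 0}. Here v_2(29) = v_2(num) − v_2(den) = 0; compare against these criteria.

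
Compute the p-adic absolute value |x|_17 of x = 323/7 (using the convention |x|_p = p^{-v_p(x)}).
|323/7|_17 = 1/17

Step 1 — compute v_17(x) by factoring powers of 17 out of the numerator and denominator: v_17(323/7) = 1. Step 2 — apply |x|_p = p^{-v_p(x)} = 17^{-1} = 1/17.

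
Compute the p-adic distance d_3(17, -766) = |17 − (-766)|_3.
d_3(17, -766) = 1/27

Step 1 — x − y = 17 − (-766) = 783. Step 2 — v_3(783) = 3 (factor: 783 = (3^3 · 29); the sign does not affect v_p). Step 3 — |x − y|_3 = 3^{-3} = 1/27.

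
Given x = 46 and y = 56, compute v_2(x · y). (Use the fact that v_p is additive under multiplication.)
v_2(2576) = 4

v_p(x) = 1 (factor: 46 = 2^1 · 23); v_p(y) = 3 (factor: 56 = 2^3 · 7). Additivity: v_p(xy) = v_p(x) + v_p(y) = 1 + 3 = 4. (Direct check: xy = 2576 = 2^4 · (161).)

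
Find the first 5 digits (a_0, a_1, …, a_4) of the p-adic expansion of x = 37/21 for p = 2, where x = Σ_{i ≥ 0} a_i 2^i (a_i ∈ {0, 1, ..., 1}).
(a_0, …, a_4) = (1, 0, 0, 0, 1)

v_2(37/21) = 0 (numerator and denominator both coprime to 2), so x ∈ ℤ_2^×. Compute digits iteratively via a_i = x_i mod 2, x_{i+1} = (x_i − a_i)/2, with x_0 = x:
  x_0 = 37/21;  a_0 = 1;  x_1 = (x_0 − 1)/2 = 8/21
  x_1 = 8/21;  a_1 = 0;  x_2 = (x_1 − 0)/2 = 4/21
  x_2 = 4/21;  a_2 = 0;  x_3 = (x_2 − 0)/2 = 2/21
  x_3 = 2/21;  a_3 = 0;  x_4 = (x_3 − 0)/2 = 1/21
  x_4 = 1/21;  a_4 = 1;  x_5 = (x_4 − 1)/2 = -10/21
Digits: (1, 0, 0, 0, 1).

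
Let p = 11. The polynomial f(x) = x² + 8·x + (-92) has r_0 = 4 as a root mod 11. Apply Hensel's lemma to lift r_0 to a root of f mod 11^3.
r_2 = 521 (mod 1331)

Hensel: r_{i+1} = r_i − f(r_i)·(f′(r_i))^{-1} mod 11^{i+2}, f′(x) = 2x + 8. Iterate:
  r_0 = 4 (mod 11)
  r_1 = 37 (mod 121)
  r_2 = 521 (mod 1331)
Final: r = 521 satisfies f(r) ≡ 0 mod 11^3.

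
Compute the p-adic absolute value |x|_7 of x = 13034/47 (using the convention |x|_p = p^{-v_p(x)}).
|13034/47|_7 = 1/343

Step 1 — compute v_7(x) by factoring powers of 7 out of the numerator and denominator: v_7(13034/47) = 3. Step 2 — apply |x|_p = p^{-v_p(x)} = 7^{-3} = 1/343.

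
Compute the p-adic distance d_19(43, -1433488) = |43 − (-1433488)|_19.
d_19(43, -1433488) = 1/130321

Step 1 — x − y = 43 − (-1433488) = 1433531. Step 2 — v_19(1433531) = 4 (factor: 1433531 = (19^4 · 11); the sign does not affect v_p). Step 3 — |x − y|_19 = 19^{-4} = 1/130321.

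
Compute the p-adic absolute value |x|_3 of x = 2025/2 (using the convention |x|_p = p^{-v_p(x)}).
|2025/2|_3 = 1/81

Step 1 — compute v_3(x) by factoring powers of 3 out of the numerator and denominator: v_3(2025/2) = 4. Step 2 — apply |x|_p = p^{-v_p(x)} = 3^{-4} = 1/81.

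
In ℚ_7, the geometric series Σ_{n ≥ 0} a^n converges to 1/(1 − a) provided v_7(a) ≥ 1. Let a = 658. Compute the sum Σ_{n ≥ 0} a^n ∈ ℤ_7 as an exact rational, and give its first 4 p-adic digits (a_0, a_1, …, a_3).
Σ a^n = 1/(1 − a) = -1/657;  first 4 digits = (1, 3, 1, 3)

v_7(a) = 1 ≥ 1, so the series converges in ℤ_7 to 1/(1 − a) = 1/(1 − 658) = -1/657. Expand this rational in ℤ_7: compute digits iteratively via d_i = x_i mod 7, x_{i+1} = (x_i − d_i)/7. The first 4 digits are (1, 3, 1, 3).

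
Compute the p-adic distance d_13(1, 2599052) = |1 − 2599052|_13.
d_13(1, 2599052) = 1/371293

Step 1 — x − y = 1 − 2599052 = -2599051. Step 2 — v_13(-2599051) = 5 (factor: -2599051 = −(13^5 · 7); the sign does not affect v_p). Step 3 — |x − y|_13 = 13^{-5} = 1/371293.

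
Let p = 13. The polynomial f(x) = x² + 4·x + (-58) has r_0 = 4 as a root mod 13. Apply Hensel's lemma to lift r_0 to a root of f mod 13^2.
r_1 = 147 (mod 169)

Hensel: r_{i+1} = r_i − f(r_i)·(f′(r_i))^{-1} mod 13^{i+2}, f′(x) = 2x + 4. Iterate:
  r_0 = 4 (mod 13)
  r_1 = 147 (mod 169)
Final: r = 147 satisfies f(r) ≡ 0 mod 13^2.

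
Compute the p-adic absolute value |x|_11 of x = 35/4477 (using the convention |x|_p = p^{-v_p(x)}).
|35/4477|_11 = 121

Step 1 — compute v_11(x) by factoring powers of 11 out of the numerator and denominator: v_11(35/4477) = -2. Step 2 — apply |x|_p = p^{-v_p(x)} = 11^{2} = 121.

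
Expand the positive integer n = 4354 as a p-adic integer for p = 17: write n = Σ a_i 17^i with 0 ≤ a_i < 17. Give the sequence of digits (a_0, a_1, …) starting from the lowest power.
(a_0, a_1, …) = (2, 1, 15)

Repeated division by 17 gives the digits low-to-high: 4354 = 2 + 1·17^1 + 15·17^2. Digit sequence: (2, 1, 15).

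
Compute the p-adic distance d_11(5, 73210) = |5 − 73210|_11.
d_11(5, 73210) = 1/14641

Step 1 — x − y = 5 − 73210 = -73205. Step 2 — v_11(-73205) = 4 (factor: -73205 = −(11^4 · 5); the sign does not affect v_p). Step 3 — |x − y|_11 = 11^{-4} = 1/14641.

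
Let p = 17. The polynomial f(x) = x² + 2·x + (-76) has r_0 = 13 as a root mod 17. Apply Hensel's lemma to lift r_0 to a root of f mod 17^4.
r_3 = 78978 (mod 83521)

Hensel: r_{i+1} = r_i − f(r_i)·(f′(r_i))^{-1} mod 17^{i+2}, f′(x) = 2x + 2. Iterate:
  r_0 = 13 (mod 17)
  r_1 = 81 (mod 289)
  r_2 = 370 (mod 4913)
  r_3 = 78978 (mod 83521)
Final: r = 78978 satisfies f(r) ≡ 0 mod 17^4.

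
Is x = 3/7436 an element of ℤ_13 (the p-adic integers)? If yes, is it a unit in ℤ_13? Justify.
x ∉ ℤ_13 (v_13(x) = -2 < 0)

ℤ_13 = {x ∈ ℚ_13 : v_13(x) ≥ 0} and ℤ_13^× = {x ∈ ℤ_13 : v_13(x) = 0}. Here v_13(3/7436) = v_13(num) − v_13(den) = -2; compare against these criteria.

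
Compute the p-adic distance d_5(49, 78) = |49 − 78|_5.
d_5(49, 78) = 1

Step 1 — x − y = 49 − 78 = -29. Step 2 — v_5(-29) = 0 (factor: -29 = −(5^0 · 29); the sign does not affect v_p). Step 3 — |x − y|_5 = 5^{0} = 1.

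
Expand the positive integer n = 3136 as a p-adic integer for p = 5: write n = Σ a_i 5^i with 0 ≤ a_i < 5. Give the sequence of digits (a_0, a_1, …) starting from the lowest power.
(a_0, a_1, …) = (1, 2, 0, 0, 0, 1)

Repeated division by 5 gives the digits low-to-high: 3136 = 1 + 2·5^1 + 1·5^5. Digit sequence: (1, 2, 0, 0, 0, 1).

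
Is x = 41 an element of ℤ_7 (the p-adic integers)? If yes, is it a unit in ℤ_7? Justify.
x ∈ ℤ_7^× (unit); v_7(x) = 0

ℤ_7 = {x ∈ ℚ_7 : v_7(x) ≥ 0} and ℤ_7^× = {x ∈ ℤ_7 : v_7(x) = 0}. Here v_7(41) = v_7(num) − v_7(den) = 0; compare against these criteria.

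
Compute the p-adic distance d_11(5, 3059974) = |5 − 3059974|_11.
d_11(5, 3059974) = 1/161051

Step 1 — x − y = 5 − 3059974 = -3059969. Step 2 — v_11(-3059969) = 5 (factor: -3059969 = −(11^5 · 19); the sign does not affect v_p). Step 3 — |x − y|_11 = 11^{-5} = 1/161051.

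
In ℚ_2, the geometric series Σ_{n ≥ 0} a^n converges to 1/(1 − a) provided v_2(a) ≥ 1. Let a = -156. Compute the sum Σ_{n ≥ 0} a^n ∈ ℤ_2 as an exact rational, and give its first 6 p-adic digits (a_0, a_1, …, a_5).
Σ a^n = 1/(1 − a) = 1/157;  first 6 digits = (1, 0, 1, 0, 1, 1)

v_2(a) = 2 ≥ 1, so the series converges in ℤ_2 to 1/(1 − a) = 1/(1 − (-156)) = 1/157. Expand this rational in ℤ_2: compute digits iteratively via d_i = x_i mod 2, x_{i+1} = (x_i − d_i)/2. The first 6 digits are (1, 0, 1, 0, 1, 1).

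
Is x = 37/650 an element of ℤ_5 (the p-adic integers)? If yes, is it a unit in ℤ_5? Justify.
x ∉ ℤ_5 (v_5(x) = -2 < 0)

ℤ_5 = {x ∈ ℚ_5 : v_5(x) ≥ 0} and ℤ_5^× = {x ∈ ℤ_5 : v_5(x) = 0}. Here v_5(37/650) = v_5(num) − v_5(den) = -2; compare against these criteria.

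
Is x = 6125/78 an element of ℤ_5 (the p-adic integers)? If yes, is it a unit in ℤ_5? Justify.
x ∈ ℤ_5 but not a unit; v_5(x) = 3 > 0

ℤ_5 = {x ∈ ℚ_5 : v_5(x) ≥ 0} and ℤ_5^× = {x ∈ ℤ_5 : v_5(x) = 0}. Here v_5(6125/78) = v_5(num) − v_5(den) = 3; compare against these criteria.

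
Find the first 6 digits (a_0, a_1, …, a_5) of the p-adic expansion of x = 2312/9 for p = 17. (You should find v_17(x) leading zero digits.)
(a_0, …, a_5) = (0, 0, 16, 1, 15, 1)

v_17(2312/9) = 2, so a_0 = ... = a_1 = 0. Factor out: x = 17^2 · u with u = 8/9 a unit in ℤ_17. Expand u iteratively via a_{v+i} = u_i mod 17, u_{i+1} = (u_i − a_{v+i})/17:
  u_0 = 8/9;  a_2 = 16;  u_1 = (u_0 − 16)/17 = -8/9
  u_1 = -8/9;  a_3 = 1;  u_2 = (u_1 − 1)/17 = -1/9
  u_2 = -1/9;  a_4 = 15;  u_3 = (u_2 − 15)/17 = -8/9
  u_3 = -8/9;  a_5 = 1;  u_4 = (u_3 − 1)/17 = -1/9
Digits: (0, 0, 16, 1, 15, 1).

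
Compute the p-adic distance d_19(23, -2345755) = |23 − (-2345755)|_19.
d_19(23, -2345755) = 1/130321

Step 1 — x − y = 23 − (-2345755) = 2345778. Step 2 — v_19(2345778) = 4 (factor: 2345778 = (19^4 · 18); the sign does not affect v_p). Step 3 — |x − y|_19 = 19^{-4} = 1/130321.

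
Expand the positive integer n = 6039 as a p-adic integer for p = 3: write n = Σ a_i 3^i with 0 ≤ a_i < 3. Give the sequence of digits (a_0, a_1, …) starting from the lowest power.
(a_0, a_1, …) = (0, 0, 2, 1, 2, 0, 2, 2)

Repeated division by 3 gives the digits low-to-high: 6039 = 2·3^2 + 1·3^3 + 2·3^4 + 2·3^6 + 2·3^7. Digit sequence: (0, 0, 2, 1, 2, 0, 2, 2).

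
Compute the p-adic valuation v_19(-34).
v_19(-34) = 0

v_19(n) is the largest exponent k such that 19^k divides n. Factor out: -34 = -19^0 · 34. (Sign doesn't affect v_p.) So v_19(-34) = 0.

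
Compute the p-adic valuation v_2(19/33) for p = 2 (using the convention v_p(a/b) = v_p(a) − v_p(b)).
v_2(19/33) = 0

Factor powers of 2 from the numerator and denominator of the reduced fraction: 19 = 2^0 · 19 and 33 = 2^0 · 33. Apply v_p(a/b) = v_p(a) − v_p(b): v_2(19/33) = 0 − 0 = 0.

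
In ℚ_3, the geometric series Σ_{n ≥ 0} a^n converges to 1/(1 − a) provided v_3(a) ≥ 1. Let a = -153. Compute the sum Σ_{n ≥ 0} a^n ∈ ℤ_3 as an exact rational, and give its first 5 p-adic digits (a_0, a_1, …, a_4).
Σ a^n = 1/(1 − a) = 1/154;  first 5 digits = (1, 0, 1, 0, 2)

v_3(a) = 2 ≥ 1, so the series converges in ℤ_3 to 1/(1 − a) = 1/(1 − (-153)) = 1/154. Expand this rational in ℤ_3: compute digits iteratively via d_i = x_i mod 3, x_{i+1} = (x_i − d_i)/3. The first 5 digits are (1, 0, 1, 0, 2).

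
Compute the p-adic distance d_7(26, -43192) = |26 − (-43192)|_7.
d_7(26, -43192) = 1/2401

Step 1 — x − y = 26 − (-43192) = 43218. Step 2 — v_7(43218) = 4 (factor: 43218 = (7^4 · 18); the sign does not affect v_p). Step 3 — |x − y|_7 = 7^{-4} = 1/2401.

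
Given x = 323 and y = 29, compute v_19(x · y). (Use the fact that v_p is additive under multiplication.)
v_19(9367) = 1

v_p(x) = 1 (factor: 323 = 19^1 · 17); v_p(y) = 0 (factor: 29 = 19^0 · 29). Additivity: v_p(xy) = v_p(x) + v_p(y) = 1 + 0 = 1. (Direct check: xy = 9367 = 19^1 · (493).)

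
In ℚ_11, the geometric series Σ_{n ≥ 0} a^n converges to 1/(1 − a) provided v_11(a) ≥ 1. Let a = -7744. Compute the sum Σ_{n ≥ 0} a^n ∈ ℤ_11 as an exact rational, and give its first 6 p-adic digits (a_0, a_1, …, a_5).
Σ a^n = 1/(1 − a) = 1/7745;  first 6 digits = (1, 0, 2, 5, 3, 9)

v_11(a) = 2 ≥ 1, so the series converges in ℤ_11 to 1/(1 − a) = 1/(1 − (-7744)) = 1/7745. Expand this rational in ℤ_11: compute digits iteratively via d_i = x_i mod 11, x_{i+1} = (x_i − d_i)/11. The first 6 digits are (1, 0, 2, 5, 3, 9).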